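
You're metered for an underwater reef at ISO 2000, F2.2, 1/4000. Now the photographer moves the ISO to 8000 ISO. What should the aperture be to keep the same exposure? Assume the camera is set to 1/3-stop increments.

f/4.5

ISO: 2000 → 2500 → 3200 → 4000 → 5000 → 6400 → 8000 — 2 stops raised (brighter).
Need 2 stops darker from the aperture: f/2.2 → f/2.5 → f/2.8 → f/3.2 → f/3.5 → f/4 → f/4.5.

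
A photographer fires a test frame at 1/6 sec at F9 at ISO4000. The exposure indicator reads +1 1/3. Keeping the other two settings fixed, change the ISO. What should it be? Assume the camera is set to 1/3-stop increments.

Overexposed by 1 1/3 stops → need 1 1/3 stops darker.
ISO: 4000 → 3200 → 2500 → 2000 → 1600.

ISO 1600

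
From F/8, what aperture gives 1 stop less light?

Aperture: f/8 → f/11 — 1 stop stopped down (darker).

f/11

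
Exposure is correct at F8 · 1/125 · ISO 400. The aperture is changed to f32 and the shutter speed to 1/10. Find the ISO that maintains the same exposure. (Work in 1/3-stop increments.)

ISO 500

Aperture: f/8 → f/9 → f/10 → f/11 → f/13 → f/14 → f/16 → f/18 → f/20 → f/22 → f/25 → f/29 → f/32 — 4 stops smaller aperture (darker).
Shutter speed: 1/125 → 1/100 → 1/80 → 1/60 → 1/50 → 1/40 → 1/30 → 1/25 → 1/20 → 1/15 → 1/13 → 1/10 — 3 2/3 stops longer (brighter).
Net change so far: 1/3 stop darker. Offset with the ISO: 400 → 500.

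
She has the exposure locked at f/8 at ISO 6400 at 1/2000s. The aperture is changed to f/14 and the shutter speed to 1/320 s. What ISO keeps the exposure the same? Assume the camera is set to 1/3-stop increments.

ISO 3200

Aperture: f/8 → f/9 → f/10 → f/11 → f/13 → f/14 — 1 2/3 stops stopped down (darker).
Shutter speed: 1/2000 → 1/1600 → 1/1250 → 1/1000 → 1/800 → 1/640 → 1/500 → 1/400 → 1/320 — 2 2/3 stops longer (brighter).
Net change so far: 1 stop brighter. Offset with the ISO: 6400 → 5000 → 4000 → 3200.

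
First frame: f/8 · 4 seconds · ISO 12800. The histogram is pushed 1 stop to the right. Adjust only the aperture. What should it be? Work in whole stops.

Overexposed by 1 stop → need 1 stop darker.
Aperture: f/8 → f/11.

f/11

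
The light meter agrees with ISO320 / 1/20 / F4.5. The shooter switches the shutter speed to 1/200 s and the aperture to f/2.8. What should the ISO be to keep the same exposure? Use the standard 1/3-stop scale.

Shutter speed: 1/20 → 1/25 → 1/30 → 1/40 → 1/50 → 1/60 → 1/80 → 1/100 → 1/125 → 1/160 → 1/200 — 3 1/3 stops shorter (darker).
Aperture: f/4.5 → f/4 → f/3.5 → f/3.2 → f/2.8 — 1 1/3 stops larger aperture (brighter).
Net change so far: 2 stops darker. Offset with the ISO: 320 → 400 → 500 → 640 → 800 → 1000 → 1250.

ISO 1250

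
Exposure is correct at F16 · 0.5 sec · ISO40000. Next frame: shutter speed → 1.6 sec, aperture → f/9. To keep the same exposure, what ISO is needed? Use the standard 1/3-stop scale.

ISO 4000

Shutter speed: 0.5 → 0.6 → 0.8 → 1 → 1.3 → 1.6 — 1 2/3 stops slower (brighter).
Aperture: f/16 → f/14 → f/13 → f/11 → f/10 → f/9 — 1 2/3 stops wider (brighter).
Net change so far: 3 1/3 stops brighter. Offset with the ISO: 40000 → 32000 → 25600 → 20000 → 16000 → 12800 → 10000 → 8000 → 6400 → 5000 → 4000.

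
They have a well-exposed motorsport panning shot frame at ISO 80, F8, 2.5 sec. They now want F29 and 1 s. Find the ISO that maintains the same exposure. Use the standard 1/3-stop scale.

Aperture: f/8 → f/9 → f/10 → f/11 → f/13 → f/14 → f/16 → f/18 → f/20 → f/22 → f/25 → f/29 — 3 2/3 stops smaller aperture (darker).
Shutter speed: 2.5 → 2 → 1.6 → 1.3 → 1 — 1 1/3 stops faster (darker).
Net change so far: 5 stops darker. Offset with the ISO: 80 → 100 → 125 → 160 → 200 → 250 → 320 → 400 → 500 → 640 → 800 → 1000 → 1250 → 1600 → 2000 → 2500.

ISO 2500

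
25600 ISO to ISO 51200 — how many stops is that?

25600 → 51200 — count the steps: 1 stop.

1 stop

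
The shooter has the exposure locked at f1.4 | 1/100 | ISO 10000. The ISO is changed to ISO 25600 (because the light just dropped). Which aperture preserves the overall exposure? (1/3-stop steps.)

ISO: 10000 → 12800 → 16000 → 20000 → 25600 — 1 1/3 stops higher (brighter).
Need 1 1/3 stops darker from the aperture: f/1.4 → f/1.6 → f/1.8 → f/2 → f/2.2.

f/2.2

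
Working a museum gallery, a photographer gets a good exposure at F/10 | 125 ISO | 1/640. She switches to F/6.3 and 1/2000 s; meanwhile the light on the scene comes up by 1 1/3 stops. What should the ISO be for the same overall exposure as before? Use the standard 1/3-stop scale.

ISO 64

Scene light: 1 1/3 stops brighter.
Aperture: f/10 → f/9 → f/8 → f/7.1 → f/6.3 — 1 1/3 stops opened up (brighter).
Shutter speed: 1/640 → 1/800 → 1/1000 → 1/1250 → 1/1600 → 1/2000 — 1 2/3 stops faster (darker).
Net so far: 1 stop brighter. ISO: 125 → 100 → 80 → 64.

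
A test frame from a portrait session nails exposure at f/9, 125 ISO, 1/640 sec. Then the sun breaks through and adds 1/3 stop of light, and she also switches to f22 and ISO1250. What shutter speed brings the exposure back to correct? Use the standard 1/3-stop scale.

Scene light: 1/3 stop brighter.
Aperture: f/9 → f/10 → f/11 → f/13 → f/14 → f/16 → f/18 → f/20 → f/22 — 2 2/3 stops narrower (darker).
ISO: 125 → 160 → 200 → 250 → 320 → 400 → 500 → 640 → 800 → 1000 → 1250 — 3 1/3 stops raised (brighter).
Net so far: 1 stop brighter. Shutter speed: 1/640 → 1/800 → 1/1000 → 1/1250.

1/1250s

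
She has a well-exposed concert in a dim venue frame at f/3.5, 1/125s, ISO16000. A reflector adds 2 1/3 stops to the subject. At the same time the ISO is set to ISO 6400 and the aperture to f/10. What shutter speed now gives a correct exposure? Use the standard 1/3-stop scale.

1/30s

Scene light: 2 1/3 stops brighter.
ISO: 16000 → 12800 → 10000 → 8000 → 6400 — 1 1/3 stops dropped (darker).
Aperture: f/3.5 → f/4 → f/4.5 → f/5 → f/5.6 → f/6.3 → f/7.1 → f/8 → f/9 → f/10 — 3 stops narrower (darker).
Net so far: 2 stops darker. Shutter speed: 1/125 → 1/100 → 1/80 → 1/60 → 1/50 → 1/40 → 1/30.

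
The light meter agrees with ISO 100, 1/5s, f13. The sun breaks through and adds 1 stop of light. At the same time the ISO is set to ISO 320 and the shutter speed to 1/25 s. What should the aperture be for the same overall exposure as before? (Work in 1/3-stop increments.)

f/14

Scene light: 1 stop brighter.
ISO: 100 → 125 → 160 → 200 → 250 → 320 — 1 2/3 stops higher (brighter).
Shutter speed: 1/5 → 1/6 → 1/8 → 1/10 → 1/13 → 1/15 → 1/20 → 1/25 — 2 1/3 stops faster (darker).
Net so far: 1/3 stop brighter. Aperture: f/13 → f/14.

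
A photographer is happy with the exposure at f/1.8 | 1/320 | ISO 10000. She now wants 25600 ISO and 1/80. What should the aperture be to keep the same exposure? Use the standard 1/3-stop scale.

ISO: 10000 → 12800 → 16000 → 20000 → 25600 — 1 1/3 stops higher (brighter).
Shutter speed: 1/320 → 1/250 → 1/200 → 1/160 → 1/125 → 1/100 → 1/80 — 2 stops slower (brighter).
Net change so far: 3 1/3 stops brighter. Offset with the aperture: f/1.8 → f/2 → f/2.2 → f/2.5 → f/2.8 → f/3.2 → f/3.5 → f/4 → f/4.5 → f/5 → f/5.6.

f/5.6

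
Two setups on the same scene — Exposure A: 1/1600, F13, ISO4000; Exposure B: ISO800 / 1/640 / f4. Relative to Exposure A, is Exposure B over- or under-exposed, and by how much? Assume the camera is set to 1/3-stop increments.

2 1/3 stops brighter

Aperture: f/13 → f/11 → f/10 → f/9 → f/8 → f/7.1 → f/6.3 → f/5.6 → f/5 → f/4.5 → f/4 — 3 1/3 stops opened up (brighter).
Shutter speed: 1/1600 → 1/1250 → 1/1000 → 1/800 → 1/640 — 1 1/3 stops slower (brighter).
ISO: 4000 → 3200 → 2500 → 2000 → 1600 → 1250 → 1000 → 800 — 2 1/3 stops dropped (darker).
Net: +3 1/3 +1 1/3 −2 1/3 = +2 1/3 stops.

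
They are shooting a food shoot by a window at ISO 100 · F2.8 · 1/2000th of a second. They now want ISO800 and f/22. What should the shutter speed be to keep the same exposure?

ISO: 100 → 200 → 400 → 800 — 3 stops raised (brighter).
Aperture: f/2.8 → f/4 → f/5.6 → f/8 → f/11 → f/16 → f/22 — 6 stops stopped down (darker).
Net change so far: 3 stops darker. Offset with the shutter speed: 1/2000 → 1/1000 → 1/500 → 1/250.

1/250s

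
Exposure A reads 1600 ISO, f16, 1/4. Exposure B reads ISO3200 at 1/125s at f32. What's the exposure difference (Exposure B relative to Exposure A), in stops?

6 stops darker

Aperture: f/16 → f/22 → f/32 — 2 stops smaller aperture (darker).
Shutter speed: 1/4 → 1/8 → 1/15 → 1/30 → 1/60 → 1/125 — 5 stops shorter (darker).
ISO: 1600 → 3200 — 1 stop raised (brighter).
Net: −2 −5 +1 = −6 stops.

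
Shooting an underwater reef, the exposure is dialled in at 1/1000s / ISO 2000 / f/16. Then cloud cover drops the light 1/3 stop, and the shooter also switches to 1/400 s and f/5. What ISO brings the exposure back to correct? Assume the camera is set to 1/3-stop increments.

Scene light: 1/3 stop darker.
Shutter speed: 1/1000 → 1/800 → 1/640 → 1/500 → 1/400 — 1 1/3 stops slower (brighter).
Aperture: f/16 → f/14 → f/13 → f/11 → f/10 → f/9 → f/8 → f/7.1 → f/6.3 → f/5.6 → f/5 — 3 1/3 stops opened up (brighter).
Net so far: 4 1/3 stops brighter. ISO: 2000 → 1600 → 1250 → 1000 → 800 → 640 → 500 → 400 → 320 → 250 → 200 → 160 → 125 → 100.

ISO 100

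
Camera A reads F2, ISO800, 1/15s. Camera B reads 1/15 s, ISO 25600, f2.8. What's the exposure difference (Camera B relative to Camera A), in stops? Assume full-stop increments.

Aperture: f/2 → f/2.8 — 1 stop smaller aperture (darker).
Shutter speed: unchanged.
ISO: 800 → 1600 → 3200 → 6400 → 12800 → 25600 — 5 stops raised (brighter).
Net: −1 +5 = +4 stops.

4 stops brighter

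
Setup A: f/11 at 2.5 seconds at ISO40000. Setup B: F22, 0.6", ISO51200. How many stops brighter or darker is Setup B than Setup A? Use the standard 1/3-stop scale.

3 2/3 stops darker

Aperture: f/11 → f/13 → f/14 → f/16 → f/18 → f/20 → f/22 — 2 stops stopped down (darker).
Shutter speed: 2.5 → 2 → 1.6 → 1.3 → 1 → 0.8 → 0.6 — 2 stops faster (darker).
ISO: 40000 → 51200 — 1/3 stop higher (brighter).
Net: −2 −2 +1/3 = −3 2/3 stops.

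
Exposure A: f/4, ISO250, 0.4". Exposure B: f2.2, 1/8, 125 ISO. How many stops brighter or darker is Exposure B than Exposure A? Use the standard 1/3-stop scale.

Aperture: f/4 → f/3.5 → f/3.2 → f/2.8 → f/2.5 → f/2.2 — 1 2/3 stops opened up (brighter).
Shutter speed: 0.4 → 0.3 → 1/4 → 1/5 → 1/6 → 1/8 — 1 2/3 stops shorter (darker).
ISO: 250 → 200 → 160 → 125 — 1 stop dropped (darker).
Net: +1 2/3 −1 2/3 −1 = −1 stop.

1 stop darker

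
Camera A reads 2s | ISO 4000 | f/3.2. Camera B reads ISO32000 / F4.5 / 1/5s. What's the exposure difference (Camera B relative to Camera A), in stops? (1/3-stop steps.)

1 1/3 stops darker

Aperture: f/3.2 → f/3.5 → f/4 → f/4.5 — 1 stop narrower (darker).
Shutter speed: 2 → 1.6 → 1.3 → 1 → 0.8 → 0.6 → 0.5 → 0.4 → 0.3 → 1/4 → 1/5 — 3 1/3 stops faster (darker).
ISO: 4000 → 5000 → 6400 → 8000 → 10000 → 12800 → 16000 → 20000 → 25600 → 32000 — 3 stops raised (brighter).
Net: −1 −3 1/3 +3 = −1 1/3 stops.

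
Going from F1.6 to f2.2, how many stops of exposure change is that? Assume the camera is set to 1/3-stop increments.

f/1.6 → f/1.8 → f/2 → f/2.2 — count the steps: 3 third-stops = 1 stop.

1 stop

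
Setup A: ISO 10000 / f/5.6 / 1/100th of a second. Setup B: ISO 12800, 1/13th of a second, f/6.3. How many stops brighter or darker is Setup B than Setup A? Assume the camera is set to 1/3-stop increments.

3 stops brighter

Aperture: f/5.6 → f/6.3 — 1/3 stop stopped down (darker).
Shutter speed: 1/100 → 1/80 → 1/60 → 1/50 → 1/40 → 1/30 → 1/25 → 1/20 → 1/15 → 1/13 — 3 stops slower (brighter).
ISO: 10000 → 12800 — 1/3 stop raised (brighter).
Net: −1/3 +3 +1/3 = +3 stops.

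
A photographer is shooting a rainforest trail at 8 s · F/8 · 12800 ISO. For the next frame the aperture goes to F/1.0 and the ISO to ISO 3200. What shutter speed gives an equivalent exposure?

1/2s

Aperture: f/8 → f/5.6 → f/4 → f/2.8 → f/2 → f/1.4 → f/1.0 — 6 stops opened up (brighter).
ISO: 12800 → 6400 → 3200 — 2 stops lower (darker).
Net change so far: 4 stops brighter. Offset with the shutter speed: 8 → 4 → 2 → 1 → 1/2.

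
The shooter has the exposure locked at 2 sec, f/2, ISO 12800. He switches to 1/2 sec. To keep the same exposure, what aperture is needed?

Shutter speed: 2 → 1 → 1/2 — 2 stops shorter (darker).
Need 2 stops brighter from the aperture: f/2 → f/1.4 → f/1.0.

f/1.0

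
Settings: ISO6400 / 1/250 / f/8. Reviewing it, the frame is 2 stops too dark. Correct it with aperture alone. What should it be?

Underexposed by 2 stops → need 2 stops brighter.
Aperture: f/8 → f/5.6 → f/4.

f/4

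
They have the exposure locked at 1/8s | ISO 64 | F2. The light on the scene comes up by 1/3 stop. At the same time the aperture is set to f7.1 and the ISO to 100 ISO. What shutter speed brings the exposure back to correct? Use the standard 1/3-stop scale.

0.8 s

Scene light: 1/3 stop brighter.
Aperture: f/2 → f/2.2 → f/2.5 → f/2.8 → f/3.2 → f/3.5 → f/4 → f/4.5 → f/5 → f/5.6 → f/6.3 → f/7.1 — 3 2/3 stops narrower (darker).
ISO: 64 → 80 → 100 — 2/3 stop higher (brighter).
Net so far: 2 2/3 stops darker. Shutter speed: 1/8 → 1/6 → 1/5 → 1/4 → 0.3 → 0.4 → 0.5 → 0.6 → 0.8.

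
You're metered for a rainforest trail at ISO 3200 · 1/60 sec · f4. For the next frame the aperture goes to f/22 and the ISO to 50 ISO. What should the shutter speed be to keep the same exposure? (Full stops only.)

Aperture: f/4 → f/5.6 → f/8 → f/11 → f/16 → f/22 — 5 stops stopped down (darker).
ISO: 3200 → 1600 → 800 → 400 → 200 → 100 → 50 — 6 stops lower (darker).
Net change so far: 11 stops darker. Offset with the shutter speed: 1/60 → 1/30 → 1/15 → 1/8 → 1/4 → 1/2 → 1 → 2 → 4 → 8 → 15 → 30.

30 s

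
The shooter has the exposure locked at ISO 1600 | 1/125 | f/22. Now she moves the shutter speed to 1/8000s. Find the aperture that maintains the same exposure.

Shutter speed: 1/125 → 1/250 → 1/500 → 1/1000 → 1/2000 → 1/4000 → 1/8000 — 6 stops shorter (darker).
Need 6 stops brighter from the aperture: f/22 → f/16 → f/11 → f/8 → f/5.6 → f/4 → f/2.8.

f/2.8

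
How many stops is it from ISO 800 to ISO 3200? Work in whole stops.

2 stops

800 → 1600 → 3200 — count the steps: 2 stops.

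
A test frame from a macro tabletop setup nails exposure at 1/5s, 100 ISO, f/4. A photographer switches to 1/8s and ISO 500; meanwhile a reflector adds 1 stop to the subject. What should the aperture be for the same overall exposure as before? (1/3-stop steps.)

Scene light: 1 stop brighter.
Shutter speed: 1/5 → 1/6 → 1/8 — 2/3 stop shorter (darker).
ISO: 100 → 125 → 160 → 200 → 250 → 320 → 400 → 500 — 2 1/3 stops higher (brighter).
Net so far: 2 2/3 stops brighter. Aperture: f/4 → f/4.5 → f/5 → f/5.6 → f/6.3 → f/7.1 → f/8 → f/9 → f/10.

f/10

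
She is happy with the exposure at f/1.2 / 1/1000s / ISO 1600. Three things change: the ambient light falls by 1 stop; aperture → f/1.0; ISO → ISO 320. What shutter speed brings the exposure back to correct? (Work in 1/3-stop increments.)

Scene light: 1 stop darker.
Aperture: f/1.2 → f/1.1 → f/1.0 — 2/3 stop wider (brighter).
ISO: 1600 → 1250 → 1000 → 800 → 640 → 500 → 400 → 320 — 2 1/3 stops dropped (darker).
Net so far: 2 2/3 stops darker. Shutter speed: 1/1000 → 1/800 → 1/640 → 1/500 → 1/400 → 1/320 → 1/250 → 1/200 → 1/160.

1/160s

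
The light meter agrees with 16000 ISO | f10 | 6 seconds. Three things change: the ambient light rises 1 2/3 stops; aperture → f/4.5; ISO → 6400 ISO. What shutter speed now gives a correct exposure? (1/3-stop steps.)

1 s

Scene light: 1 2/3 stops brighter.
Aperture: f/10 → f/9 → f/8 → f/7.1 → f/6.3 → f/5.6 → f/5 → f/4.5 — 2 1/3 stops larger aperture (brighter).
ISO: 16000 → 12800 → 10000 → 8000 → 6400 — 1 1/3 stops dropped (darker).
Net so far: 2 2/3 stops brighter. Shutter speed: 6 → 5 → 4 → 3.2 → 2.5 → 2 → 1.6 → 1.3 → 1.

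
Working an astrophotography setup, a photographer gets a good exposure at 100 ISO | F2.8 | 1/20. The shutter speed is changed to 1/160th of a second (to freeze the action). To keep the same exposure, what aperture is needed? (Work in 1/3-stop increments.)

Shutter speed: 1/20 → 1/25 → 1/30 → 1/40 → 1/50 → 1/60 → 1/80 → 1/100 → 1/125 → 1/160 — 3 stops shorter (darker).
Need 3 stops brighter from the aperture: f/2.8 → f/2.5 → f/2.2 → f/2 → f/1.8 → f/1.6 → f/1.4 → f/1.2 → f/1.1 → f/1.0.

f/1.0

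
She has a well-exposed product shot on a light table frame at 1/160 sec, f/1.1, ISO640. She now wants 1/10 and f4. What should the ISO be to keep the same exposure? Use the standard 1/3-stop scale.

Shutter speed: 1/160 → 1/125 → 1/100 → 1/80 → 1/60 → 1/50 → 1/40 → 1/30 → 1/25 → 1/20 → 1/15 → 1/13 → 1/10 — 4 stops slower (brighter).
Aperture: f/1.1 → f/1.2 → f/1.4 → f/1.6 → f/1.8 → f/2 → f/2.2 → f/2.5 → f/2.8 → f/3.2 → f/3.5 → f/4 — 3 2/3 stops smaller aperture (darker).
Net change so far: 1/3 stop brighter. Offset with the ISO: 640 → 500.

ISO 500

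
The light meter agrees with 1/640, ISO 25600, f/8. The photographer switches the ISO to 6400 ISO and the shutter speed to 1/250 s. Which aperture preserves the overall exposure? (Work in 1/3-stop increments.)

f/6.3

ISO: 25600 → 20000 → 16000 → 12800 → 10000 → 8000 → 6400 — 2 stops dropped (darker).
Shutter speed: 1/640 → 1/500 → 1/400 → 1/320 → 1/250 — 1 1/3 stops slower (brighter).
Net change so far: 2/3 stop darker. Offset with the aperture: f/8 → f/7.1 → f/6.3.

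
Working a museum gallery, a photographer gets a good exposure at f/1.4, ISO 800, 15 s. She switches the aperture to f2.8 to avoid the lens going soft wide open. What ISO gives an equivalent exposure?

Aperture: f/1.4 → f/2 → f/2.8 — 2 stops smaller aperture (darker).
Need 2 stops brighter from the ISO: 800 → 1600 → 3200.

ISO 3200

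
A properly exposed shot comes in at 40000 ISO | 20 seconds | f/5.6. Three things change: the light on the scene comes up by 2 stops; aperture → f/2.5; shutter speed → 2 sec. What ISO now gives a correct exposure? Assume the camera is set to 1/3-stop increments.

Scene light: 2 stops brighter.
Aperture: f/5.6 → f/5 → f/4.5 → f/4 → f/3.5 → f/3.2 → f/2.8 → f/2.5 — 2 1/3 stops opened up (brighter).
Shutter speed: 20 → 15 → 13 → 10 → 8 → 6 → 5 → 4 → 3.2 → 2.5 → 2 — 3 1/3 stops shorter (darker).
Net so far: 1 stop brighter. ISO: 40000 → 32000 → 25600 → 20000.

ISO 20000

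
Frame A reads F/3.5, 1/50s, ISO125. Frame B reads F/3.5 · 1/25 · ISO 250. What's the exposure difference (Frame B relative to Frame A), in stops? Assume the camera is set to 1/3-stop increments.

Aperture: unchanged.
Shutter speed: 1/50 → 1/40 → 1/30 → 1/25 — 1 stop longer (brighter).
ISO: 125 → 160 → 200 → 250 — 1 stop raised (brighter).
Net: +1 +1 = +2 stops.

2 stops brighter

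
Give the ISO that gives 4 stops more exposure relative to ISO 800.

ISO: 800 → 1600 → 3200 → 6400 → 12800 — 4 stops raised (brighter).

ISO 12800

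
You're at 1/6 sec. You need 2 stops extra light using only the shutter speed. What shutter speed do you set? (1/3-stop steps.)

0.6 s

Shutter speed: 1/6 → 1/5 → 1/4 → 0.3 → 0.4 → 0.5 → 0.6 — 2 stops longer (brighter).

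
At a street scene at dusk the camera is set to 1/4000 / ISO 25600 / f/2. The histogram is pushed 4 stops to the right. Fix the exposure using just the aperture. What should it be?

Overexposed by 4 stops → need 4 stops darker.
Aperture: f/2 → f/2.8 → f/4 → f/5.6 → f/8.

f/8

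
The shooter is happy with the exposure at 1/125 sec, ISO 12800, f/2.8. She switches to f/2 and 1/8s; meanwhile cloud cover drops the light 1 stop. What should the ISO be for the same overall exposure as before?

Scene light: 1 stop darker.
Aperture: f/2.8 → f/2 — 1 stop opened up (brighter).
Shutter speed: 1/125 → 1/60 → 1/30 → 1/15 → 1/8 — 4 stops longer (brighter).
Net so far: 4 stops brighter. ISO: 12800 → 6400 → 3200 → 1600 → 800.

ISO 800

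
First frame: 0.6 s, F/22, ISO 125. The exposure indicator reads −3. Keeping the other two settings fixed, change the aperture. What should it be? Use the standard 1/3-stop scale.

Underexposed by 3 stops → need 3 stops brighter.
Aperture: f/22 → f/20 → f/18 → f/16 → f/14 → f/13 → f/11 → f/10 → f/9 → f/8.

f/8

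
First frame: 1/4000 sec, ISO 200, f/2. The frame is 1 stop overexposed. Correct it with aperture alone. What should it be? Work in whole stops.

f/2.8

Overexposed by 1 stop → need 1 stop darker.
Aperture: f/2 → f/2.8.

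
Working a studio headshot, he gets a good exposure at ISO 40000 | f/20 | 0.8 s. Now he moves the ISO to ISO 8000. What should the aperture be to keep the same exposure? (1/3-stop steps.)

f/9

ISO: 40000 → 32000 → 25600 → 20000 → 16000 → 12800 → 10000 → 8000 — 2 1/3 stops dropped (darker).
Need 2 1/3 stops brighter from the aperture: f/20 → f/18 → f/16 → f/14 → f/13 → f/11 → f/10 → f/9.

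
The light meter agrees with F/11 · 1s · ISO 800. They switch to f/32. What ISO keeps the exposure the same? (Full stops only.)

Aperture: f/11 → f/16 → f/22 → f/32 — 3 stops stopped down (darker).
Need 3 stops brighter from the ISO: 800 → 1600 → 3200 → 6400.

ISO 6400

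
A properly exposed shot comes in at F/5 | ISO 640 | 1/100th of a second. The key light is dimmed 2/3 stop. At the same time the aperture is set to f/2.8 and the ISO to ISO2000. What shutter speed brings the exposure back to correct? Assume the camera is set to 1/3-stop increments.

1/640s

Scene light: 2/3 stop darker.
Aperture: f/5 → f/4.5 → f/4 → f/3.5 → f/3.2 → f/2.8 — 1 2/3 stops larger aperture (brighter).
ISO: 640 → 800 → 1000 → 1250 → 1600 → 2000 — 1 2/3 stops raised (brighter).
Net so far: 2 2/3 stops brighter. Shutter speed: 1/100 → 1/125 → 1/160 → 1/200 → 1/250 → 1/320 → 1/400 → 1/500 → 1/640.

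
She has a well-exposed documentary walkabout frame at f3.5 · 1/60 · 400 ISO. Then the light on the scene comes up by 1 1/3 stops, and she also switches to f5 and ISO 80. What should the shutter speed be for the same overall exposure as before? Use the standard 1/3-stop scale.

1/15s

Scene light: 1 1/3 stops brighter.
Aperture: f/3.5 → f/4 → f/4.5 → f/5 — 1 stop narrower (darker).
ISO: 400 → 320 → 250 → 200 → 160 → 125 → 100 → 80 — 2 1/3 stops lower (darker).
Net so far: 2 stops darker. Shutter speed: 1/60 → 1/50 → 1/40 → 1/30 → 1/25 → 1/20 → 1/15.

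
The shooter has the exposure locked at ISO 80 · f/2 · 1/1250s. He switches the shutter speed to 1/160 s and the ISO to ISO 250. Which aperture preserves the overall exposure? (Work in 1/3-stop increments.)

Shutter speed: 1/1250 → 1/1000 → 1/800 → 1/640 → 1/500 → 1/400 → 1/320 → 1/250 → 1/200 → 1/160 — 3 stops slower (brighter).
ISO: 80 → 100 → 125 → 160 → 200 → 250 — 1 2/3 stops higher (brighter).
Net change so far: 4 2/3 stops brighter. Offset with the aperture: f/2 → f/2.2 → f/2.5 → f/2.8 → f/3.2 → f/3.5 → f/4 → f/4.5 → f/5 → f/5.6 → f/6.3 → f/7.1 → f/8 → f/9 → f/10.

f/10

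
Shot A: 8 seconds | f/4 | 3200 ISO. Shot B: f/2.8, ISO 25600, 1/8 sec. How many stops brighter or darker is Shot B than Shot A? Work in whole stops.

2 stops darker

Aperture: f/4 → f/2.8 — 1 stop opened up (brighter).
Shutter speed: 8 → 4 → 2 → 1 → 1/2 → 1/4 → 1/8 — 6 stops faster (darker).
ISO: 3200 → 6400 → 12800 → 25600 — 3 stops higher (brighter).
Net: +1 −6 +3 = −2 stops.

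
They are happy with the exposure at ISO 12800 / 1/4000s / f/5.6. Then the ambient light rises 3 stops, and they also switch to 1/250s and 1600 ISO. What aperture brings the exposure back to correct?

f/22

Scene light: 3 stops brighter.
Shutter speed: 1/4000 → 1/2000 → 1/1000 → 1/500 → 1/250 — 4 stops longer (brighter).
ISO: 12800 → 6400 → 3200 → 1600 — 3 stops lower (darker).
Net so far: 4 stops brighter. Aperture: f/5.6 → f/8 → f/11 → f/16 → f/22.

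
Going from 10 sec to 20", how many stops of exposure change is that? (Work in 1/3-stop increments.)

10 → 13 → 15 → 20 — count the steps: 3 third-stops = 1 stop.

1 stop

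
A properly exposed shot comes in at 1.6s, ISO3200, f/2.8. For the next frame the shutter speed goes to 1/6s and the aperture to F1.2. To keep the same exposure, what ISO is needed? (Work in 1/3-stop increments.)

Shutter speed: 1.6 → 1.3 → 1 → 0.8 → 0.6 → 0.5 → 0.4 → 0.3 → 1/4 → 1/5 → 1/6 — 3 1/3 stops shorter (darker).
Aperture: f/2.8 → f/2.5 → f/2.2 → f/2 → f/1.8 → f/1.6 → f/1.4 → f/1.2 — 2 1/3 stops wider (brighter).
Net change so far: 1 stop darker. Offset with the ISO: 3200 → 4000 → 5000 → 6400.

ISO 6400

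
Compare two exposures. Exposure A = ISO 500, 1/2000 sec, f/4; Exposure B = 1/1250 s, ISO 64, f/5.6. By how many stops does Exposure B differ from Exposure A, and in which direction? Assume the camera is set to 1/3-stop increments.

Aperture: f/4 → f/4.5 → f/5 → f/5.6 — 1 stop smaller aperture (darker).
Shutter speed: 1/2000 → 1/1600 → 1/1250 — 2/3 stop slower (brighter).
ISO: 500 → 400 → 320 → 250 → 200 → 160 → 125 → 100 → 80 → 64 — 3 stops lower (darker).
Net: −1 +2/3 −3 = −3 1/3 stops.

3 1/3 stops darker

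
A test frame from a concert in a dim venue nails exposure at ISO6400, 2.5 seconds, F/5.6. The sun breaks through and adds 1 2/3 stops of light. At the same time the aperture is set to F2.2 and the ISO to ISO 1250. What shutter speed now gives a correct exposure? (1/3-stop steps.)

0.6 s

Scene light: 1 2/3 stops brighter.
Aperture: f/5.6 → f/5 → f/4.5 → f/4 → f/3.5 → f/3.2 → f/2.8 → f/2.5 → f/2.2 — 2 2/3 stops opened up (brighter).
ISO: 6400 → 5000 → 4000 → 3200 → 2500 → 2000 → 1600 → 1250 — 2 1/3 stops dropped (darker).
Net so far: 2 stops brighter. Shutter speed: 2.5 → 2 → 1.6 → 1.3 → 1 → 0.8 → 0.6.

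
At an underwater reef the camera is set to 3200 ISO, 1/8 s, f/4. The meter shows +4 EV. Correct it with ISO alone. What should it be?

Overexposed by 4 stops → need 4 stops darker.
ISO: 3200 → 1600 → 800 → 400 → 200.

ISO 200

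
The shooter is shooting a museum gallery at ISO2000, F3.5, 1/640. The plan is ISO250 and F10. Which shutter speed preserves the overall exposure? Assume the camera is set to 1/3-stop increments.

ISO: 2000 → 1600 → 1250 → 1000 → 800 → 640 → 500 → 400 → 320 → 250 — 3 stops dropped (darker).
Aperture: f/3.5 → f/4 → f/4.5 → f/5 → f/5.6 → f/6.3 → f/7.1 → f/8 → f/9 → f/10 — 3 stops stopped down (darker).
Net change so far: 6 stops darker. Offset with the shutter speed: 1/640 → 1/500 → 1/400 → 1/320 → 1/250 → 1/200 → 1/160 → 1/125 → 1/100 → 1/80 → 1/60 → 1/50 → 1/40 → 1/30 → 1/25 → 1/20 → 1/15 → 1/13 → 1/10.

1/10s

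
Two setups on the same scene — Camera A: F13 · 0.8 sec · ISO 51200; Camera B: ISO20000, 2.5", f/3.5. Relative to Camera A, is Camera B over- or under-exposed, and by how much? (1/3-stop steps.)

4 stops brighter

Aperture: f/13 → f/11 → f/10 → f/9 → f/8 → f/7.1 → f/6.3 → f/5.6 → f/5 → f/4.5 → f/4 → f/3.5 — 3 2/3 stops larger aperture (brighter).
Shutter speed: 0.8 → 1 → 1.3 → 1.6 → 2 → 2.5 — 1 2/3 stops slower (brighter).
ISO: 51200 → 40000 → 32000 → 25600 → 20000 — 1 1/3 stops lower (darker).
Net: +3 2/3 +1 2/3 −1 1/3 = +4 stops.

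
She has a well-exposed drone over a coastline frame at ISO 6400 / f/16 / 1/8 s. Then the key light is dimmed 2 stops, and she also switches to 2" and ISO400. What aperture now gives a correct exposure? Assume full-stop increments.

Scene light: 2 stops darker.
Shutter speed: 1/8 → 1/4 → 1/2 → 1 → 2 — 4 stops slower (brighter).
ISO: 6400 → 3200 → 1600 → 800 → 400 — 4 stops dropped (darker).
Net so far: 2 stops darker. Aperture: f/16 → f/11 → f/8.

f/8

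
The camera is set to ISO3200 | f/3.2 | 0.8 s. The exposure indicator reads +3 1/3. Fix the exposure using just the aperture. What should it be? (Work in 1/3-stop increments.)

Overexposed by 3 1/3 stops → need 3 1/3 stops darker.
Aperture: f/3.2 → f/3.5 → f/4 → f/4.5 → f/5 → f/5.6 → f/6.3 → f/7.1 → f/8 → f/9 → f/10.

f/10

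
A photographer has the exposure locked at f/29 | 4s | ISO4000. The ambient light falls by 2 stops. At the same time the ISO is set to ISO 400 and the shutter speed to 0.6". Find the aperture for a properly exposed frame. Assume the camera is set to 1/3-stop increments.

Scene light: 2 stops darker.
ISO: 4000 → 3200 → 2500 → 2000 → 1600 → 1250 → 1000 → 800 → 640 → 500 → 400 — 3 1/3 stops dropped (darker).
Shutter speed: 4 → 3.2 → 2.5 → 2 → 1.6 → 1.3 → 1 → 0.8 → 0.6 — 2 2/3 stops shorter (darker).
Net so far: 8 stops darker. Aperture: f/29 → f/25 → f/22 → f/20 → f/18 → f/16 → f/14 → f/13 → f/11 → f/10 → f/9 → f/8 → f/7.1 → f/6.3 → f/5.6 → f/5 → f/4.5 → f/4 → f/3.5 → f/3.2 → f/2.8 → f/2.5 → f/2.2 → f/2 → f/1.8.

f/1.8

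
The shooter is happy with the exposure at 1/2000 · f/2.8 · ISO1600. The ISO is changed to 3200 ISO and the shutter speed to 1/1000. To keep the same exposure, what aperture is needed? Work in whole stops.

ISO: 1600 → 3200 — 1 stop raised (brighter).
Shutter speed: 1/2000 → 1/1000 — 1 stop slower (brighter).
Net change so far: 2 stops brighter. Offset with the aperture: f/2.8 → f/4 → f/5.6.

f/5.6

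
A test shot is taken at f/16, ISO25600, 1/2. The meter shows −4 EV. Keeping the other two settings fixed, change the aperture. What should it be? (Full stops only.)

f/4

Underexposed by 4 stops → need 4 stops brighter.
Aperture: f/16 → f/11 → f/8 → f/5.6 → f/4.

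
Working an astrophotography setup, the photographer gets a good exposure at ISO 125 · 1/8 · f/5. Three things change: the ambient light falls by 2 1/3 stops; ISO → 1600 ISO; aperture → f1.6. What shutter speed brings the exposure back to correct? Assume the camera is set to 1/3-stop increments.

Scene light: 2 1/3 stops darker.
ISO: 125 → 160 → 200 → 250 → 320 → 400 → 500 → 640 → 800 → 1000 → 1250 → 1600 — 3 2/3 stops higher (brighter).
Aperture: f/5 → f/4.5 → f/4 → f/3.5 → f/3.2 → f/2.8 → f/2.5 → f/2.2 → f/2 → f/1.8 → f/1.6 — 3 1/3 stops opened up (brighter).
Net so far: 4 2/3 stops brighter. Shutter speed: 1/8 → 1/10 → 1/13 → 1/15 → 1/20 → 1/25 → 1/30 → 1/40 → 1/50 → 1/60 → 1/80 → 1/100 → 1/125 → 1/160 → 1/200.

1/200s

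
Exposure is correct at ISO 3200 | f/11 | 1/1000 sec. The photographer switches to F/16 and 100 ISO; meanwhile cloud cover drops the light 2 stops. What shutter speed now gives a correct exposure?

Scene light: 2 stops darker.
Aperture: f/11 → f/16 — 1 stop smaller aperture (darker).
ISO: 3200 → 1600 → 800 → 400 → 200 → 100 — 5 stops dropped (darker).
Net so far: 8 stops darker. Shutter speed: 1/1000 → 1/500 → 1/250 → 1/125 → 1/60 → 1/30 → 1/15 → 1/8 → 1/4.

1/4s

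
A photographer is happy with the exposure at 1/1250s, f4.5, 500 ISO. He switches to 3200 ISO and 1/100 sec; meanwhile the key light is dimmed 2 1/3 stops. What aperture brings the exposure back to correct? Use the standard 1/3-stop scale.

f/18

Scene light: 2 1/3 stops darker.
ISO: 500 → 640 → 800 → 1000 → 1250 → 1600 → 2000 → 2500 → 3200 — 2 2/3 stops higher (brighter).
Shutter speed: 1/1250 → 1/1000 → 1/800 → 1/640 → 1/500 → 1/400 → 1/320 → 1/250 → 1/200 → 1/160 → 1/125 → 1/100 — 3 2/3 stops longer (brighter).
Net so far: 4 stops brighter. Aperture: f/4.5 → f/5 → f/5.6 → f/6.3 → f/7.1 → f/8 → f/9 → f/10 → f/11 → f/13 → f/14 → f/16 → f/18.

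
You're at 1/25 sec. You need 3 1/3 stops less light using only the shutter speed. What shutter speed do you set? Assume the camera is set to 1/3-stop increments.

Shutter speed: 1/25 → 1/30 → 1/40 → 1/50 → 1/60 → 1/80 → 1/100 → 1/125 → 1/160 → 1/200 → 1/250 — 3 1/3 stops shorter (darker).

1/250s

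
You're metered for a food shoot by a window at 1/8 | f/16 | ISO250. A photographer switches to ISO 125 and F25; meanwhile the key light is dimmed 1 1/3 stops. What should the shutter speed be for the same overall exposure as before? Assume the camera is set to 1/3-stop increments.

Scene light: 1 1/3 stops darker.
ISO: 250 → 200 → 160 → 125 — 1 stop lower (darker).
Aperture: f/16 → f/18 → f/20 → f/22 → f/25 — 1 1/3 stops stopped down (darker).
Net so far: 3 2/3 stops darker. Shutter speed: 1/8 → 1/6 → 1/5 → 1/4 → 0.3 → 0.4 → 0.5 → 0.6 → 0.8 → 1 → 1.3 → 1.6.

1.6 s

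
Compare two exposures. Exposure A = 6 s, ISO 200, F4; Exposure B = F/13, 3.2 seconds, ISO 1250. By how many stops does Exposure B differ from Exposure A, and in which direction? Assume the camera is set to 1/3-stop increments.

Aperture: f/4 → f/4.5 → f/5 → f/5.6 → f/6.3 → f/7.1 → f/8 → f/9 → f/10 → f/11 → f/13 — 3 1/3 stops stopped down (darker).
Shutter speed: 6 → 5 → 4 → 3.2 — 1 stop faster (darker).
ISO: 200 → 250 → 320 → 400 → 500 → 640 → 800 → 1000 → 1250 — 2 2/3 stops raised (brighter).
Net: −3 1/3 −1 +2 2/3 = −1 2/3 stops.

1 2/3 stops darker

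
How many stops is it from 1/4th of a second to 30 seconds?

1/4 → 1/2 → 1 → 2 → 4 → 8 → 15 → 30 — count the steps: 7 stops.

7 stops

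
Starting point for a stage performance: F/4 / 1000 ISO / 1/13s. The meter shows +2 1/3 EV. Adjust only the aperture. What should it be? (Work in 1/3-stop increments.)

Overexposed by 2 1/3 stops → need 2 1/3 stops darker.
Aperture: f/4 → f/4.5 → f/5 → f/5.6 → f/6.3 → f/7.1 → f/8 → f/9.

f/9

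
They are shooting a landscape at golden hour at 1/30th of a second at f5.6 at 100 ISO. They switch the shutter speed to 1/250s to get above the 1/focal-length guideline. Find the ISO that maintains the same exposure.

Shutter speed: 1/30 → 1/60 → 1/125 → 1/250 — 3 stops shorter (darker).
Need 3 stops brighter from the ISO: 100 → 200 → 400 → 800.

ISO 800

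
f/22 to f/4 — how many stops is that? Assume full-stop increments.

5 stops

f/22 → f/16 → f/11 → f/8 → f/5.6 → f/4 — count the steps: 5 stops.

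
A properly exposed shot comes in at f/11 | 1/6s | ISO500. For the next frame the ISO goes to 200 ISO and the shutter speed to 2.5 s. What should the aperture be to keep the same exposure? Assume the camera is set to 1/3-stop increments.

ISO: 500 → 400 → 320 → 250 → 200 — 1 1/3 stops dropped (darker).
Shutter speed: 1/6 → 1/5 → 1/4 → 0.3 → 0.4 → 0.5 → 0.6 → 0.8 → 1 → 1.3 → 1.6 → 2 → 2.5 — 4 stops longer (brighter).
Net change so far: 2 2/3 stops brighter. Offset with the aperture: f/11 → f/13 → f/14 → f/16 → f/18 → f/20 → f/22 → f/25 → f/29.

f/29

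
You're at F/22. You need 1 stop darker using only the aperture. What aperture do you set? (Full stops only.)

f/32

Aperture: f/22 → f/32 — 1 stop narrower (darker).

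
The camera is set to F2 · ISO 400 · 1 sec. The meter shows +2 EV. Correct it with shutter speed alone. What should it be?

Overexposed by 2 stops → need 2 stops darker.
Shutter speed: 1 → 1/2 → 1/4.

1/4s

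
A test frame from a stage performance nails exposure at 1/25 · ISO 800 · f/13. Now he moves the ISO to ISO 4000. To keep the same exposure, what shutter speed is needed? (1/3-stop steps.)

ISO: 800 → 1000 → 1250 → 1600 → 2000 → 2500 → 3200 → 4000 — 2 1/3 stops higher (brighter).
Need 2 1/3 stops darker from the shutter speed: 1/25 → 1/30 → 1/40 → 1/50 → 1/60 → 1/80 → 1/100 → 1/125.

1/125s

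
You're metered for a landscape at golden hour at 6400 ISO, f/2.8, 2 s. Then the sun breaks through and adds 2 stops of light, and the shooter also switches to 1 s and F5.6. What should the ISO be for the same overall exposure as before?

Scene light: 2 stops brighter.
Shutter speed: 2 → 1 — 1 stop shorter (darker).
Aperture: f/2.8 → f/4 → f/5.6 — 2 stops stopped down (darker).
Net so far: 1 stop darker. ISO: 6400 → 12800.

ISO 12800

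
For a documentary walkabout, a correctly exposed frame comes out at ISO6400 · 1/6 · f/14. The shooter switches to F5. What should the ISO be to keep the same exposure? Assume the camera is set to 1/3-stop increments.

ISO 800

Aperture: f/14 → f/13 → f/11 → f/10 → f/9 → f/8 → f/7.1 → f/6.3 → f/5.6 → f/5 — 3 stops wider (brighter).
Need 3 stops darker from the ISO: 6400 → 5000 → 4000 → 3200 → 2500 → 2000 → 1600 → 1250 → 1000 → 800.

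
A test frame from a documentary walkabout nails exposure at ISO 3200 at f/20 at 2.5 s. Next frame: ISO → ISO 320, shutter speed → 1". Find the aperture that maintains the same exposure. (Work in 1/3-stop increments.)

ISO: 3200 → 2500 → 2000 → 1600 → 1250 → 1000 → 800 → 640 → 500 → 400 → 320 — 3 1/3 stops lower (darker).
Shutter speed: 2.5 → 2 → 1.6 → 1.3 → 1 — 1 1/3 stops shorter (darker).
Net change so far: 4 2/3 stops darker. Offset with the aperture: f/20 → f/18 → f/16 → f/14 → f/13 → f/11 → f/10 → f/9 → f/8 → f/7.1 → f/6.3 → f/5.6 → f/5 → f/4.5 → f/4.

f/4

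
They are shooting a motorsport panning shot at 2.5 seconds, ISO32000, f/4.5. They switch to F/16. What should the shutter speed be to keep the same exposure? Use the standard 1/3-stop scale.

30 s

Aperture: f/4.5 → f/5 → f/5.6 → f/6.3 → f/7.1 → f/8 → f/9 → f/10 → f/11 → f/13 → f/14 → f/16 — 3 2/3 stops smaller aperture (darker).
Need 3 2/3 stops brighter from the shutter speed: 2.5 → 3.2 → 4 → 5 → 6 → 8 → 10 → 13 → 15 → 20 → 25 → 30.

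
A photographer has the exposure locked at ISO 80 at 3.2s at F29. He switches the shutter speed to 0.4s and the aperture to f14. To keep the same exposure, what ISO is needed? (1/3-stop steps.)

ISO 160

Shutter speed: 3.2 → 2.5 → 2 → 1.6 → 1.3 → 1 → 0.8 → 0.6 → 0.5 → 0.4 — 3 stops faster (darker).
Aperture: f/29 → f/25 → f/22 → f/20 → f/18 → f/16 → f/14 — 2 stops wider (brighter).
Net change so far: 1 stop darker. Offset with the ISO: 80 → 100 → 125 → 160.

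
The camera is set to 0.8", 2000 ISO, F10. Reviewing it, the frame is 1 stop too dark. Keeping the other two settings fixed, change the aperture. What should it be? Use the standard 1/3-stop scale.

f/7.1

Underexposed by 1 stop → need 1 stop brighter.
Aperture: f/10 → f/9 → f/8 → f/7.1.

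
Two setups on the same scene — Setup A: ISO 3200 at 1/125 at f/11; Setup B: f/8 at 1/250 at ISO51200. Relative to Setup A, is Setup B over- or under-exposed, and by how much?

4 stops brighter

Aperture: f/11 → f/8 — 1 stop larger aperture (brighter).
Shutter speed: 1/125 → 1/250 — 1 stop shorter (darker).
ISO: 3200 → 6400 → 12800 → 25600 → 51200 — 4 stops higher (brighter).
Net: +1 −1 +4 = +4 stops.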